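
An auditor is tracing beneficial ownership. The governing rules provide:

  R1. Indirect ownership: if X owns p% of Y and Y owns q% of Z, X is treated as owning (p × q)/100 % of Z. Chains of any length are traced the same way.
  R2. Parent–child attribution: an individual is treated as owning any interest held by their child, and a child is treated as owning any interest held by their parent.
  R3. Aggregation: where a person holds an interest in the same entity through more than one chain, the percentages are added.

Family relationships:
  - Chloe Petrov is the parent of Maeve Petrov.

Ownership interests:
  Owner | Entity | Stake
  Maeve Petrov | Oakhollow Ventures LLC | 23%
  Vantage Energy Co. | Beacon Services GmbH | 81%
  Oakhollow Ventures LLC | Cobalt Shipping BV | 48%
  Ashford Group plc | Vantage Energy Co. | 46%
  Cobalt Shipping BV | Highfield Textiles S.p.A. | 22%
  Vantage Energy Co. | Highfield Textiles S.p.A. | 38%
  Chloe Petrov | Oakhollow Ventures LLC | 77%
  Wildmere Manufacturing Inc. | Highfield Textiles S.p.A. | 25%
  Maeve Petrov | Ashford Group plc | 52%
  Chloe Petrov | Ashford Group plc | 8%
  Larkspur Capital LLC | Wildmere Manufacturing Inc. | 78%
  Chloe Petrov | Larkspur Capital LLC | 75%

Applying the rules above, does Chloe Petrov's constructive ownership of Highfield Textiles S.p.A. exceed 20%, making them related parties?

Yes

By parent–child attribution (R2), Chloe Petrov is treated as also owning Maeve Petrov's interest in Ashford Group plc, giving 8% + 52% = 60%.
By parent–child attribution (R2), Chloe Petrov is treated as also owning Maeve Petrov's interest in Oakhollow Ventures LLC, giving 77% + 23% = 100%.
Chain via Larkspur Capital LLC → Wildmere Manufacturing Inc. (R1): 75% × 78% × 25% = 14.625% of Highfield Textiles S.p.A.
Chain via Ashford Group plc → Vantage Energy Co. (R1): 60% × 46% × 38% = 10.488% of Highfield Textiles S.p.A.
Chain via Oakhollow Ventures LLC → Cobalt Shipping BV (R1): 100% × 48% × 22% = 10.56% of Highfield Textiles S.p.A.
Aggregating (R3): 14.625% + 10.488% + 10.56% = 35.673%.
35.673% exceeds the 20% threshold, so Chloe is a related party to Highfield Textiles S.p.A.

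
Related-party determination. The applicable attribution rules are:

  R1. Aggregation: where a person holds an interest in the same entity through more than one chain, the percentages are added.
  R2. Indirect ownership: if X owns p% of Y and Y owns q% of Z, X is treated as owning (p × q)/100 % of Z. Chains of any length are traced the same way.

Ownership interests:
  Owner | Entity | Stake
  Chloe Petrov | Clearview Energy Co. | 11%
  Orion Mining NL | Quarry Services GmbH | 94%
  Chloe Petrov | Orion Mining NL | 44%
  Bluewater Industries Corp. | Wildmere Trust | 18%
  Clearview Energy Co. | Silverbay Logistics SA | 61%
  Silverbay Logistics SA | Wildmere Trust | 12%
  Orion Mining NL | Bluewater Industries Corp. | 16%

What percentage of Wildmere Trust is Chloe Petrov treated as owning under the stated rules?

Chain via Clearview Energy Co. → Silverbay Logistics SA (R2): 11% × 61% × 12% = 0.8052% of Wildmere Trust.
Chain via Orion Mining NL → Bluewater Industries Corp. (R2): 44% × 16% × 18% = 1.2672% of Wildmere Trust.
Aggregating (R1): 0.8052% + 1.2672% = 2.0724%.

2.0724%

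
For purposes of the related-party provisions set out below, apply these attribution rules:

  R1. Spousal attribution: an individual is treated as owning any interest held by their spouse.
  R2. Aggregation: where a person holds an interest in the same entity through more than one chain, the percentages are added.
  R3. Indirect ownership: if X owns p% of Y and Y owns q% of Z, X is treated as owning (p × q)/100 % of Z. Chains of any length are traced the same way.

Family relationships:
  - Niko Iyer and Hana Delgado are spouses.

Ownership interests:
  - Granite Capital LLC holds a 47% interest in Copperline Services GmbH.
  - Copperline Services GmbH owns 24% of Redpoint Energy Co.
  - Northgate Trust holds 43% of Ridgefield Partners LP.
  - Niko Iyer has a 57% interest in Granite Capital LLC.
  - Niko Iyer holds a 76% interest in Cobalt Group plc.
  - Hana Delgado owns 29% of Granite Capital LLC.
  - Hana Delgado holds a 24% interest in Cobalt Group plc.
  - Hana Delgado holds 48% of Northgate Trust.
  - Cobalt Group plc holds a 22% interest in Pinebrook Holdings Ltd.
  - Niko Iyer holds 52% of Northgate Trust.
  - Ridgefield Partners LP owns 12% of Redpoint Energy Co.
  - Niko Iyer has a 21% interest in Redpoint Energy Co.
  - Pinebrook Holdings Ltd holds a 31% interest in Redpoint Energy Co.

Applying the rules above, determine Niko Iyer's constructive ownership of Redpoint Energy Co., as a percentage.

By spousal attribution (R1), Niko Iyer is treated as also owning Hana Delgado's interest in Northgate Trust, giving 52% + 48% = 100%.
By spousal attribution (R1), Niko Iyer is treated as also owning Hana Delgado's interest in Cobalt Group plc, giving 76% + 24% = 100%.
By spousal attribution (R1), Niko Iyer is treated as also owning Hana Delgado's interest in Granite Capital LLC, giving 57% + 29% = 86%.
Chain via Northgate Trust → Ridgefield Partners LP (R3): 100% × 43% × 12% = 5.16% of Redpoint Energy Co.
Chain via Cobalt Group plc → Pinebrook Holdings Ltd (R3): 100% × 22% × 31% = 6.82% of Redpoint Energy Co.
Chain via Granite Capital LLC → Copperline Services GmbH (R3): 86% × 47% × 24% = 9.7008% of Redpoint Energy Co.
Direct interest in Redpoint Energy Co: 21%.
Aggregating (R2): 5.16% + 6.82% + 9.7008% + 21% = 42.6808%.

42.6808%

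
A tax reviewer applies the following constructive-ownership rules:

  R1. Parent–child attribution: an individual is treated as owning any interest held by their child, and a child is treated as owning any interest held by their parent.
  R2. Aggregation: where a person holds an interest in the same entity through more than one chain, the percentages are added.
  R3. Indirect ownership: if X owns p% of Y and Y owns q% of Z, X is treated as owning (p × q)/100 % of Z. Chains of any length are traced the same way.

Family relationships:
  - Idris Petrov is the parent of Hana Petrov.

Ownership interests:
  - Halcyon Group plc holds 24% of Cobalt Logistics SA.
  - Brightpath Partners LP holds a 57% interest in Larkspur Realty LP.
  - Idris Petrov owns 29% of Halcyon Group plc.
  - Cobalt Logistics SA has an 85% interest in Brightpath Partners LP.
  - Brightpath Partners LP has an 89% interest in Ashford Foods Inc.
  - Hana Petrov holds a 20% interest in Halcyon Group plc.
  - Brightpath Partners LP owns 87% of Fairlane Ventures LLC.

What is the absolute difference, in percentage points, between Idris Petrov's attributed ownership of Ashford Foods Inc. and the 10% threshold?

By parent–child attribution (R1), Idris Petrov is treated as also owning Hana Petrov's interest in Halcyon Group plc, giving 29% + 20% = 49%.
Chain via Halcyon Group plc → Cobalt Logistics SA → Brightpath Partners LP (R3): 49% × 24% × 85% × 89% = 8.89644% of Ashford Foods Inc.
8.89644% falls short of the 10% threshold by 1.10356 percentage points.

1.10356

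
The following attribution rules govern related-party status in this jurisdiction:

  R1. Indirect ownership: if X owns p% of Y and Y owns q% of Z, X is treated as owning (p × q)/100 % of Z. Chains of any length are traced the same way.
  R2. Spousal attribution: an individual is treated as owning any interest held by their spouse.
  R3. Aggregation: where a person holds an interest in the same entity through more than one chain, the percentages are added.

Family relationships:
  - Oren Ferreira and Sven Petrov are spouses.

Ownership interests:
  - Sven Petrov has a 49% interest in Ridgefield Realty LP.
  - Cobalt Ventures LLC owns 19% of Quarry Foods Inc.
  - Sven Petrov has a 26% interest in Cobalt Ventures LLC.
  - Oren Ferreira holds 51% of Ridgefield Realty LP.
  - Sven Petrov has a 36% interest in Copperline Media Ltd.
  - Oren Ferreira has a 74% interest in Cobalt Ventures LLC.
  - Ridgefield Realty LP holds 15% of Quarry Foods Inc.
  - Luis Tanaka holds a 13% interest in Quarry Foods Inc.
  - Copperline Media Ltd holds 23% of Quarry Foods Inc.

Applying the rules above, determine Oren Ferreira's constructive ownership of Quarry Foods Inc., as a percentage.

By spousal attribution (R2), Oren Ferreira is treated as also owning Sven Petrov's interest in Ridgefield Realty LP, giving 51% + 49% = 100%.
By spousal attribution (R2), Oren Ferreira is treated as also owning Sven Petrov's interest in Cobalt Ventures LLC, giving 74% + 26% = 100%.
By spousal attribution (R2), Oren Ferreira is treated as owning Sven Petrov's 36% interest in Copperline Media Ltd.
Chain via Ridgefield Realty LP (R1): 100% × 15% = 15% of Quarry Foods Inc.
Chain via Cobalt Ventures LLC (R1): 100% × 19% = 19% of Quarry Foods Inc.
Chain via Copperline Media Ltd (R1): 36% × 23% = 8.28% of Quarry Foods Inc.
Aggregating (R3): 15% + 19% + 8.28% = 42.28%.

42.28%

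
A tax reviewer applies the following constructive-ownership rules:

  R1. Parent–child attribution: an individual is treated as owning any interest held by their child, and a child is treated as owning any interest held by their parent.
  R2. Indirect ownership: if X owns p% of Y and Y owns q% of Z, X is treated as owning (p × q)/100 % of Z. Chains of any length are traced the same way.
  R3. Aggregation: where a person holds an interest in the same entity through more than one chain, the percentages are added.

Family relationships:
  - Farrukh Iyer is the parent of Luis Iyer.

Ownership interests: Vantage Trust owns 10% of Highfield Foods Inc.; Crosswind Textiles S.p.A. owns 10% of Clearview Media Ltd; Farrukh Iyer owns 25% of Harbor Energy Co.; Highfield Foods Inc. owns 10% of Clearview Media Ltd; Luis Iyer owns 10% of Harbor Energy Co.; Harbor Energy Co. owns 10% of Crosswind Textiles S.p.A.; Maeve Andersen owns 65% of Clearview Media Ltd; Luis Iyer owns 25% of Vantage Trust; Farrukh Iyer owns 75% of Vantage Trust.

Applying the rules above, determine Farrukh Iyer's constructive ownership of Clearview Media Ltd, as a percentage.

1.35%

By parent–child attribution (R1), Farrukh Iyer is treated as also owning Luis Iyer's interest in Harbor Energy Co, giving 25% + 10% = 35%.
By parent–child attribution (R1), Farrukh Iyer is treated as also owning Luis Iyer's interest in Vantage Trust, giving 75% + 25% = 100%.
Chain via Harbor Energy Co. → Crosswind Textiles S.p.A. (R2): 35% × 10% × 10% = 0.35% of Clearview Media Ltd.
Chain via Vantage Trust → Highfield Foods Inc. (R2): 100% × 10% × 10% = 1% of Clearview Media Ltd.
Aggregating (R3): 0.35% + 1% = 1.35%.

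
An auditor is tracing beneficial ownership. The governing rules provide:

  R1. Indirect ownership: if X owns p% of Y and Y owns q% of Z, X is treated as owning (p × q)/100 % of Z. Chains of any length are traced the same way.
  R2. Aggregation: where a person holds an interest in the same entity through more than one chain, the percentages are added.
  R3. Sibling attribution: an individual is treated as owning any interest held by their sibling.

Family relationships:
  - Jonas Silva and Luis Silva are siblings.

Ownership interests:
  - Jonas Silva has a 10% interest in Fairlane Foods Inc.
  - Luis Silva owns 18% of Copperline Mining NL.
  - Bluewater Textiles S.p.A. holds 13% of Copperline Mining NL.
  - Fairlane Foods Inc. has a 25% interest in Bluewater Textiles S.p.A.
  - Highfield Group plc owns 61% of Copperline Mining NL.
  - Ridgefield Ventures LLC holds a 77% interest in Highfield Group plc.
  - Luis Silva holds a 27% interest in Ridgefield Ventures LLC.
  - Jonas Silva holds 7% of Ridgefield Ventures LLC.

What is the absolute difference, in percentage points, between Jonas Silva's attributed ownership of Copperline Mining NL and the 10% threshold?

By sibling attribution (R3), Jonas Silva is treated as also owning Luis Silva's interest in Ridgefield Ventures LLC, giving 7% + 27% = 34%.
By sibling attribution (R3), Jonas Silva is treated as owning Luis Silva's 18% interest in Copperline Mining NL.
Chain via Ridgefield Ventures LLC → Highfield Group plc (R1): 34% × 77% × 61% = 15.9698% of Copperline Mining NL.
Chain via Fairlane Foods Inc. → Bluewater Textiles S.p.A. (R1): 10% × 25% × 13% = 0.325% of Copperline Mining NL.
Direct interest in Copperline Mining NL: 18%.
Aggregating (R2): 15.9698% + 0.325% + 18% = 34.2948%.
34.2948% exceeds the 10% threshold by 24.2948 percentage points.

24.2948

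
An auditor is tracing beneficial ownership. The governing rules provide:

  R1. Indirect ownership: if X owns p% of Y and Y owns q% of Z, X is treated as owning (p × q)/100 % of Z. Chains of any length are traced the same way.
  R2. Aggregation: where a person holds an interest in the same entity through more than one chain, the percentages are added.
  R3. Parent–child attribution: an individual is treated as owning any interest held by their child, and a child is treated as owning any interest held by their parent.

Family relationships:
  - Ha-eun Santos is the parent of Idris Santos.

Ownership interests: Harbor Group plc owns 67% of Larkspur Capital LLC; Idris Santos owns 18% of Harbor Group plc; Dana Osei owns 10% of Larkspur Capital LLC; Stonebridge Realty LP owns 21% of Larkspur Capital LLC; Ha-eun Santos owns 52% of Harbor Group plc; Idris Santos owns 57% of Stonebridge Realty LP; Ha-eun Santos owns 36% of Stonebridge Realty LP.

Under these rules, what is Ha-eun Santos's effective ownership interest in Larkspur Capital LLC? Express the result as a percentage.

66.43%

By parent–child attribution (R3), Ha-eun Santos is treated as also owning Idris Santos's interest in Harbor Group plc, giving 52% + 18% = 70%.
By parent–child attribution (R3), Ha-eun Santos is treated as also owning Idris Santos's interest in Stonebridge Realty LP, giving 36% + 57% = 93%.
Chain via Harbor Group plc (R1): 70% × 67% = 46.9% of Larkspur Capital LLC.
Chain via Stonebridge Realty LP (R1): 93% × 21% = 19.53% of Larkspur Capital LLC.
Aggregating (R2): 46.9% + 19.53% = 66.43%.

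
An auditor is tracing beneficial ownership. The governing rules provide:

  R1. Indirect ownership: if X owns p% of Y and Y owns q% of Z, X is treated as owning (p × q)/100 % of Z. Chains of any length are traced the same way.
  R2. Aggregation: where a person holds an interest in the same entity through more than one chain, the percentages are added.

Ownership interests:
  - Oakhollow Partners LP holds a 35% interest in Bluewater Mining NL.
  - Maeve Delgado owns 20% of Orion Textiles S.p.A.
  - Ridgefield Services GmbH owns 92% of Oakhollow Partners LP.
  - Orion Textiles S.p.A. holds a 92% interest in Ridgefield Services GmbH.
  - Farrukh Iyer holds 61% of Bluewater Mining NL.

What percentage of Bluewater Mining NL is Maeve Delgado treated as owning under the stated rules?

Chain via Orion Textiles S.p.A. → Ridgefield Services GmbH → Oakhollow Partners LP (R1): 20% × 92% × 92% × 35% = 5.9248% of Bluewater Mining NL.

5.9248%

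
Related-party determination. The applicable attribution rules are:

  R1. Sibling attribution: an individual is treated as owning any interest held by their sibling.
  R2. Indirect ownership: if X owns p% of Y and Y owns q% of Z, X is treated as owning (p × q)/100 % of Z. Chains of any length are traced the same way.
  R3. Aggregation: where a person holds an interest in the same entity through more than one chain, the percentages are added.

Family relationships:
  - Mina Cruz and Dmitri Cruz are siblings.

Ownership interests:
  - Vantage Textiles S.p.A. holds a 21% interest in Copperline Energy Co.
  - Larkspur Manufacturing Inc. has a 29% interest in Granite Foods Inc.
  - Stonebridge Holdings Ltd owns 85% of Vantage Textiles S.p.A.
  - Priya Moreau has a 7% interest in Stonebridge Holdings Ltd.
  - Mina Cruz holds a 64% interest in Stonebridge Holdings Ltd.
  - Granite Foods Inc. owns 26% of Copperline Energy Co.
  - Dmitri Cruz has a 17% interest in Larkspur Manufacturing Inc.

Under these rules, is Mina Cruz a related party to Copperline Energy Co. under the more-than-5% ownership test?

Yes

By sibling attribution (R1), Mina Cruz is treated as owning Dmitri Cruz's 17% interest in Larkspur Manufacturing Inc.
Chain via Stonebridge Holdings Ltd → Vantage Textiles S.p.A. (R2): 64% × 85% × 21% = 11.424% of Copperline Energy Co.
Chain via Larkspur Manufacturing Inc. → Granite Foods Inc. (R2): 17% × 29% × 26% = 1.2818% of Copperline Energy Co.
Aggregating (R3): 11.424% + 1.2818% = 12.7058%.
12.7058% exceeds the 5% threshold, so Mina is a related party to Copperline Energy Co.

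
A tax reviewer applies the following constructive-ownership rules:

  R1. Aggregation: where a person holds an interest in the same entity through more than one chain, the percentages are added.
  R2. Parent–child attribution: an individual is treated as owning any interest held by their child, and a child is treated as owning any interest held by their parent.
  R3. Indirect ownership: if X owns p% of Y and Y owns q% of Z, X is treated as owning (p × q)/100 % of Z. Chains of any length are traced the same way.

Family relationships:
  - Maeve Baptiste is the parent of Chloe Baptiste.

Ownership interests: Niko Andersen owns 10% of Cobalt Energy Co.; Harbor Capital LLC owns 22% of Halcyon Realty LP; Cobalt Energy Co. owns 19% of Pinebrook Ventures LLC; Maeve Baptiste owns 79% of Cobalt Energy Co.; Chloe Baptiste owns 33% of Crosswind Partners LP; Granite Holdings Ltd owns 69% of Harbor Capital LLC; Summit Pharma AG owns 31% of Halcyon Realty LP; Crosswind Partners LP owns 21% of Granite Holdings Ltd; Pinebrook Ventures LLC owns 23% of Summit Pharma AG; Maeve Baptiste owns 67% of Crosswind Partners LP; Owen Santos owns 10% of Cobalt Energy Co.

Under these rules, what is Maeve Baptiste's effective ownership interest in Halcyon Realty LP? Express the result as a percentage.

4.258013%

By parent–child attribution (R2), Maeve Baptiste is treated as also owning Chloe Baptiste's interest in Crosswind Partners LP, giving 67% + 33% = 100%.
Chain via Crosswind Partners LP → Granite Holdings Ltd → Harbor Capital LLC (R3): 100% × 21% × 69% × 22% = 3.1878% of Halcyon Realty LP.
Chain via Cobalt Energy Co. → Pinebrook Ventures LLC → Summit Pharma AG (R3): 79% × 19% × 23% × 31% = 1.070213% of Halcyon Realty LP.
Aggregating (R1): 3.1878% + 1.070213% = 4.258013%.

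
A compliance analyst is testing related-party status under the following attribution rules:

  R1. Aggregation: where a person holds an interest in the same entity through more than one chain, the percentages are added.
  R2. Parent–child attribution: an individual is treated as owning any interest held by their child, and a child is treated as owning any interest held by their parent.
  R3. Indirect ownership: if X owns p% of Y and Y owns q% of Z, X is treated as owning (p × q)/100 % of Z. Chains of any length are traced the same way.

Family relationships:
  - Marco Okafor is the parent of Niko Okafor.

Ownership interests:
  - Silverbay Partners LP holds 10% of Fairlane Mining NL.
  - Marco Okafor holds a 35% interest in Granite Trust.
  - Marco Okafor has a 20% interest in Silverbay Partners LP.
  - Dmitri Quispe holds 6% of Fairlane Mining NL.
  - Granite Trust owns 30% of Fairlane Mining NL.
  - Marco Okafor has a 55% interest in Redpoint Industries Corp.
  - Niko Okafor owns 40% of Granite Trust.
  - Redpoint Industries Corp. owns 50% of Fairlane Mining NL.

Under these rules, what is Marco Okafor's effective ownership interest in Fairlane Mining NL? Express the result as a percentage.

By parent–child attribution (R2), Marco Okafor is treated as also owning Niko Okafor's interest in Granite Trust, giving 35% + 40% = 75%.
Chain via Granite Trust (R3): 75% × 30% = 22.5% of Fairlane Mining NL.
Chain via Redpoint Industries Corp. (R3): 55% × 50% = 27.5% of Fairlane Mining NL.
Chain via Silverbay Partners LP (R3): 20% × 10% = 2% of Fairlane Mining NL.
Aggregating (R1): 22.5% + 27.5% + 2% = 52%.

52%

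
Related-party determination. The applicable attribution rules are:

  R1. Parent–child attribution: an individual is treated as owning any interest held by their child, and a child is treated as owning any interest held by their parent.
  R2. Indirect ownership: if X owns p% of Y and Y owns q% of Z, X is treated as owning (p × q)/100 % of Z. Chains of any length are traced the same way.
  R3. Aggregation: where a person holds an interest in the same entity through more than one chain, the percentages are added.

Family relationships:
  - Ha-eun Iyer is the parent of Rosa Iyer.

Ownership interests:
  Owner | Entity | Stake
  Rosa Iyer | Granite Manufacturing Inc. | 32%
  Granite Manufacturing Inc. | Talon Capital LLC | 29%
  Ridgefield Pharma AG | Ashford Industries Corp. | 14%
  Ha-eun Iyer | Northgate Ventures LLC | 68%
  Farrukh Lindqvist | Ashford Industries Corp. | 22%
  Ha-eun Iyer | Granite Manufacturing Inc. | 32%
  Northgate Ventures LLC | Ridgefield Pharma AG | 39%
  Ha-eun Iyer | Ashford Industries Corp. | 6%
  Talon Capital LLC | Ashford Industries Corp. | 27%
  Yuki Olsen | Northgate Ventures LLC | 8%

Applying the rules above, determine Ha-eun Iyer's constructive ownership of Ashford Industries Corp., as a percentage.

By parent–child attribution (R1), Ha-eun Iyer is treated as also owning Rosa Iyer's interest in Granite Manufacturing Inc, giving 32% + 32% = 64%.
Chain via Granite Manufacturing Inc. → Talon Capital LLC (R2): 64% × 29% × 27% = 5.0112% of Ashford Industries Corp.
Chain via Northgate Ventures LLC → Ridgefield Pharma AG (R2): 68% × 39% × 14% = 3.7128% of Ashford Industries Corp.
Direct interest in Ashford Industries Corp: 6%.
Aggregating (R3): 5.0112% + 3.7128% + 6% = 14.724%.

14.724%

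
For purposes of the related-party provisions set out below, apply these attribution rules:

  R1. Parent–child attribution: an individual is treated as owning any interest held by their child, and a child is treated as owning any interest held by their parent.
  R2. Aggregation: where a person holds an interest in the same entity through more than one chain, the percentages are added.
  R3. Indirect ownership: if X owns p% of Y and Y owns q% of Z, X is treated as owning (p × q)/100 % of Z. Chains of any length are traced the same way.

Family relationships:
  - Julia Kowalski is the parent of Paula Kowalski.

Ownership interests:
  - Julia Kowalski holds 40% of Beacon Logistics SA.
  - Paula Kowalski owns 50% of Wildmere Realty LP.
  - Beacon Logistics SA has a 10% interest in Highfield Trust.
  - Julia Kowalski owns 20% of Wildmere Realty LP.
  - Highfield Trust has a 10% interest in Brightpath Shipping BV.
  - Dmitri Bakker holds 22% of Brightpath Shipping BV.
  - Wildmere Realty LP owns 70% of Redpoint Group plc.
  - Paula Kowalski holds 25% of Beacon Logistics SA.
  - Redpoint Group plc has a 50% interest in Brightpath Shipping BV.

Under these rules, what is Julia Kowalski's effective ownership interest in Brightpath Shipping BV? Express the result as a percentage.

25.15%

By parent–child attribution (R1), Julia Kowalski is treated as also owning Paula Kowalski's interest in Wildmere Realty LP, giving 20% + 50% = 70%.
By parent–child attribution (R1), Julia Kowalski is treated as also owning Paula Kowalski's interest in Beacon Logistics SA, giving 40% + 25% = 65%.
Chain via Wildmere Realty LP → Redpoint Group plc (R3): 70% × 70% × 50% = 24.5% of Brightpath Shipping BV.
Chain via Beacon Logistics SA → Highfield Trust (R3): 65% × 10% × 10% = 0.65% of Brightpath Shipping BV.
Aggregating (R2): 24.5% + 0.65% = 25.15%.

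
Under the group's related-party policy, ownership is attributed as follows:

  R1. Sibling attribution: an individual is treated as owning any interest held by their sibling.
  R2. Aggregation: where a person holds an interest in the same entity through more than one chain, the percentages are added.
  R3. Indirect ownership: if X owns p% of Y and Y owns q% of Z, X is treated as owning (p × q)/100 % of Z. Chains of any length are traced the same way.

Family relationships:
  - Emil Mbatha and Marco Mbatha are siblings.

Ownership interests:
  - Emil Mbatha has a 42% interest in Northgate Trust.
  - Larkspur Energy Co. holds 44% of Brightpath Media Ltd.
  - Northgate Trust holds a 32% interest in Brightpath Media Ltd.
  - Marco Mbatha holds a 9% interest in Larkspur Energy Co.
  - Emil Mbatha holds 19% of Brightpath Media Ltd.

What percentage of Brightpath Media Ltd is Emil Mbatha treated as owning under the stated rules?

36.4%

By sibling attribution (R1), Emil Mbatha is treated as owning Marco Mbatha's 9% interest in Larkspur Energy Co.
Chain via Northgate Trust (R3): 42% × 32% = 13.44% of Brightpath Media Ltd.
Direct interest in Brightpath Media Ltd: 19%.
Chain via Larkspur Energy Co. (R3): 9% × 44% = 3.96% of Brightpath Media Ltd.
Aggregating (R2): 13.44% + 19% + 3.96% = 36.4%.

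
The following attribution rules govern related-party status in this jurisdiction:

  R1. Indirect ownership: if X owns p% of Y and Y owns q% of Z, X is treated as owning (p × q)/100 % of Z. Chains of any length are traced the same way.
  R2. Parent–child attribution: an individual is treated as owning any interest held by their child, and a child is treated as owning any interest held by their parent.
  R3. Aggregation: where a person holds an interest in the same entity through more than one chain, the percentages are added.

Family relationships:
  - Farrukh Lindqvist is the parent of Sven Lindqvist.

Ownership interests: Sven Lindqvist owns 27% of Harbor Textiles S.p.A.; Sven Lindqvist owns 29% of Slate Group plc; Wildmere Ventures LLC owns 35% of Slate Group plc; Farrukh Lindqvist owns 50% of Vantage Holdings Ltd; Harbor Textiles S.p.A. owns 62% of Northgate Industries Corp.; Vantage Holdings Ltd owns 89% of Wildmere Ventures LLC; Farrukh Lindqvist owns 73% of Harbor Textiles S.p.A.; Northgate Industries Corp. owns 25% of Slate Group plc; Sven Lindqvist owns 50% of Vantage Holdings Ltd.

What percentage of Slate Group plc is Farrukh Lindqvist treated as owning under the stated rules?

By parent–child attribution (R2), Farrukh Lindqvist is treated as also owning Sven Lindqvist's interest in Vantage Holdings Ltd, giving 50% + 50% = 100%.
By parent–child attribution (R2), Farrukh Lindqvist is treated as also owning Sven Lindqvist's interest in Harbor Textiles S.p.A, giving 73% + 27% = 100%.
By parent–child attribution (R2), Farrukh Lindqvist is treated as owning Sven Lindqvist's 29% interest in Slate Group plc.
Chain via Vantage Holdings Ltd → Wildmere Ventures LLC (R1): 100% × 89% × 35% = 31.15% of Slate Group plc.
Chain via Harbor Textiles S.p.A. → Northgate Industries Corp. (R1): 100% × 62% × 25% = 15.5% of Slate Group plc.
Direct interest in Slate Group plc: 29%.
Aggregating (R3): 31.15% + 15.5% + 29% = 75.65%.

75.65%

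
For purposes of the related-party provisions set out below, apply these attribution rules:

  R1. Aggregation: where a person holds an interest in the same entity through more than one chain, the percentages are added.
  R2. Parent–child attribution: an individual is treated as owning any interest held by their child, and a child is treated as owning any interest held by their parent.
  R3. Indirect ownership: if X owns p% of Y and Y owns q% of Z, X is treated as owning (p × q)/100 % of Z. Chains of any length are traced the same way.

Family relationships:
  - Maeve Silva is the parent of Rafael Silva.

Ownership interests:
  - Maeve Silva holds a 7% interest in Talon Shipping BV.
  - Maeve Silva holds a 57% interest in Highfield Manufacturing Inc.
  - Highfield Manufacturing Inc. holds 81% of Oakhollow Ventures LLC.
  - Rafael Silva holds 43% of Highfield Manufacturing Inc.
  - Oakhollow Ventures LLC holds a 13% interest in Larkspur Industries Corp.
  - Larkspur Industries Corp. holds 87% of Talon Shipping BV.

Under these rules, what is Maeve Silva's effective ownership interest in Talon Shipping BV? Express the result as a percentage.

By parent–child attribution (R2), Maeve Silva is treated as also owning Rafael Silva's interest in Highfield Manufacturing Inc, giving 57% + 43% = 100%.
Chain via Highfield Manufacturing Inc. → Oakhollow Ventures LLC → Larkspur Industries Corp. (R3): 100% × 81% × 13% × 87% = 9.1611% of Talon Shipping BV.
Direct interest in Talon Shipping BV: 7%.
Aggregating (R1): 9.1611% + 7% = 16.1611%.

16.1611%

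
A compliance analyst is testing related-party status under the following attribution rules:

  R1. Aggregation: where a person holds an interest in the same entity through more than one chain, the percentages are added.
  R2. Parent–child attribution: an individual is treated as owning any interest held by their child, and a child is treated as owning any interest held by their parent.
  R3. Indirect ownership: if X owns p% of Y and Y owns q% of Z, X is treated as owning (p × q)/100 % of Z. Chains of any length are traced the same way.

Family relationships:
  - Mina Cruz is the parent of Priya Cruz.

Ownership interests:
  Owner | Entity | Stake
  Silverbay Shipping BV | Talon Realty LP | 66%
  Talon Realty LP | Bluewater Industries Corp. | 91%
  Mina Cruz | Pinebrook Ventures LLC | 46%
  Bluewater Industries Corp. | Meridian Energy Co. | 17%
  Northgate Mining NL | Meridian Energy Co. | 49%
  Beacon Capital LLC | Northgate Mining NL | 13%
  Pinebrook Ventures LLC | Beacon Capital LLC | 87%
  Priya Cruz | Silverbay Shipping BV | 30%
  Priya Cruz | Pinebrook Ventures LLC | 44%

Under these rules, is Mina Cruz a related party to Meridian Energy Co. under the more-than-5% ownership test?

Yes

By parent–child attribution (R2), Mina Cruz is treated as also owning Priya Cruz's interest in Pinebrook Ventures LLC, giving 46% + 44% = 90%.
By parent–child attribution (R2), Mina Cruz is treated as owning Priya Cruz's 30% interest in Silverbay Shipping BV.
Chain via Pinebrook Ventures LLC → Beacon Capital LLC → Northgate Mining NL (R3): 90% × 87% × 13% × 49% = 4.98771% of Meridian Energy Co.
Chain via Silverbay Shipping BV → Talon Realty LP → Bluewater Industries Corp. (R3): 30% × 66% × 91% × 17% = 3.06306% of Meridian Energy Co.
Aggregating (R1): 4.98771% + 3.06306% = 8.05077%.
8.05077% exceeds the 5% threshold, so Mina is a related party to Meridian Energy Co.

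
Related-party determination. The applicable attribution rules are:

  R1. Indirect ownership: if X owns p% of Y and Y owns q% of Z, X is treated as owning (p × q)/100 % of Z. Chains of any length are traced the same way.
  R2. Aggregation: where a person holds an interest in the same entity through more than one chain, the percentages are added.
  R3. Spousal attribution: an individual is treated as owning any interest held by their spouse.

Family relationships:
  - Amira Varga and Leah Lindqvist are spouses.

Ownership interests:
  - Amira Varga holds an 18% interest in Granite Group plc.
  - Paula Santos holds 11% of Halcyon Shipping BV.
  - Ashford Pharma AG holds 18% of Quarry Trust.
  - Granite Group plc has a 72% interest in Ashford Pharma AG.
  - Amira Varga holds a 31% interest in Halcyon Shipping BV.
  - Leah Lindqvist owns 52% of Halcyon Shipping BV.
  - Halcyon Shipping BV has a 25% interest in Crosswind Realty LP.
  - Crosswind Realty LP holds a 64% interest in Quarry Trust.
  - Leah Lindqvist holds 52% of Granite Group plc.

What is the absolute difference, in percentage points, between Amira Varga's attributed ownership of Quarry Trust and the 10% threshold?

By spousal attribution (R3), Amira Varga is treated as also owning Leah Lindqvist's interest in Halcyon Shipping BV, giving 31% + 52% = 83%.
By spousal attribution (R3), Amira Varga is treated as also owning Leah Lindqvist's interest in Granite Group plc, giving 18% + 52% = 70%.
Chain via Halcyon Shipping BV → Crosswind Realty LP (R1): 83% × 25% × 64% = 13.28% of Quarry Trust.
Chain via Granite Group plc → Ashford Pharma AG (R1): 70% × 72% × 18% = 9.072% of Quarry Trust.
Aggregating (R2): 13.28% + 9.072% = 22.352%.
22.352% exceeds the 10% threshold by 12.352 percentage points.

12.352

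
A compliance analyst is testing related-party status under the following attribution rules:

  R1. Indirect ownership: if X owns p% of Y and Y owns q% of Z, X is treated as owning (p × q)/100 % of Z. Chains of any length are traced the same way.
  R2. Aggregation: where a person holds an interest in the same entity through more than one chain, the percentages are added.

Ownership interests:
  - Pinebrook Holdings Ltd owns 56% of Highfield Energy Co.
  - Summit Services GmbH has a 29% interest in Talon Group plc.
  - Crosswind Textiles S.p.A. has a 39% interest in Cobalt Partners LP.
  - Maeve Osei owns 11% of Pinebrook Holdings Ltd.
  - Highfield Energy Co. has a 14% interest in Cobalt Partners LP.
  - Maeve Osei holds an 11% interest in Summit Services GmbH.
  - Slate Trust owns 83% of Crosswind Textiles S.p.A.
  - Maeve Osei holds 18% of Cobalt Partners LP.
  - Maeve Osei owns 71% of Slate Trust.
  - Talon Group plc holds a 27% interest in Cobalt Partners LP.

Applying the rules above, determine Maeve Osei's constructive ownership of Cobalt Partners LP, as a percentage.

Chain via Pinebrook Holdings Ltd → Highfield Energy Co. (R1): 11% × 56% × 14% = 0.8624% of Cobalt Partners LP.
Chain via Summit Services GmbH → Talon Group plc (R1): 11% × 29% × 27% = 0.8613% of Cobalt Partners LP.
Chain via Slate Trust → Crosswind Textiles S.p.A. (R1): 71% × 83% × 39% = 22.9827% of Cobalt Partners LP.
Direct interest in Cobalt Partners LP: 18%.
Aggregating (R2): 0.8624% + 0.8613% + 22.9827% + 18% = 42.7064%.

42.7064%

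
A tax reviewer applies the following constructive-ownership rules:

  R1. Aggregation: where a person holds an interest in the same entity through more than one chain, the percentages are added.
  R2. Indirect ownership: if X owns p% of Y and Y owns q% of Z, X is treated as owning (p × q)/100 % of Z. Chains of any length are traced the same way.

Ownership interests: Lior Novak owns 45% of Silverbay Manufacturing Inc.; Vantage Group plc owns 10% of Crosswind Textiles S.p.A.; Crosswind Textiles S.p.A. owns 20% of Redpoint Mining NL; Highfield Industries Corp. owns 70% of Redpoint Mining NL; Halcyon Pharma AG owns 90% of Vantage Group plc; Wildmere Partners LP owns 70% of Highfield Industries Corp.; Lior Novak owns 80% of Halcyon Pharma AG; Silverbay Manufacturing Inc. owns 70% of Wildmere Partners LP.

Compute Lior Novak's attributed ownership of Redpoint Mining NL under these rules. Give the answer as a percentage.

16.875%

Chain via Silverbay Manufacturing Inc. → Wildmere Partners LP → Highfield Industries Corp. (R2): 45% × 70% × 70% × 70% = 15.435% of Redpoint Mining NL.
Chain via Halcyon Pharma AG → Vantage Group plc → Crosswind Textiles S.p.A. (R2): 80% × 90% × 10% × 20% = 1.44% of Redpoint Mining NL.
Aggregating (R1): 15.435% + 1.44% = 16.875%.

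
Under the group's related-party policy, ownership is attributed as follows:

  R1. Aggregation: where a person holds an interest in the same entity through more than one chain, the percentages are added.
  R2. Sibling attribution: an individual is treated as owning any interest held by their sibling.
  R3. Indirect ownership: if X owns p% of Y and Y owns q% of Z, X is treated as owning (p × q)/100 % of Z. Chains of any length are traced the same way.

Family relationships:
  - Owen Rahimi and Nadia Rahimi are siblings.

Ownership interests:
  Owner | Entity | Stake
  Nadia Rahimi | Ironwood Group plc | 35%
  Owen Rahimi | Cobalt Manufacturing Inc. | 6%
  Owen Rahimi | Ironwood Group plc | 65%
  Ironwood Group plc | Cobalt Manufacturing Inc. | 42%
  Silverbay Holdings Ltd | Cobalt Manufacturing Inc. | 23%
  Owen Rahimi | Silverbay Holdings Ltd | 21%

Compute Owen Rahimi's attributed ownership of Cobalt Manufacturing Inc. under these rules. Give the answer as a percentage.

By sibling attribution (R2), Owen Rahimi is treated as also owning Nadia Rahimi's interest in Ironwood Group plc, giving 65% + 35% = 100%.
Chain via Ironwood Group plc (R3): 100% × 42% = 42% of Cobalt Manufacturing Inc.
Chain via Silverbay Holdings Ltd (R3): 21% × 23% = 4.83% of Cobalt Manufacturing Inc.
Direct interest in Cobalt Manufacturing Inc: 6%.
Aggregating (R1): 42% + 4.83% + 6% = 52.83%.

52.83%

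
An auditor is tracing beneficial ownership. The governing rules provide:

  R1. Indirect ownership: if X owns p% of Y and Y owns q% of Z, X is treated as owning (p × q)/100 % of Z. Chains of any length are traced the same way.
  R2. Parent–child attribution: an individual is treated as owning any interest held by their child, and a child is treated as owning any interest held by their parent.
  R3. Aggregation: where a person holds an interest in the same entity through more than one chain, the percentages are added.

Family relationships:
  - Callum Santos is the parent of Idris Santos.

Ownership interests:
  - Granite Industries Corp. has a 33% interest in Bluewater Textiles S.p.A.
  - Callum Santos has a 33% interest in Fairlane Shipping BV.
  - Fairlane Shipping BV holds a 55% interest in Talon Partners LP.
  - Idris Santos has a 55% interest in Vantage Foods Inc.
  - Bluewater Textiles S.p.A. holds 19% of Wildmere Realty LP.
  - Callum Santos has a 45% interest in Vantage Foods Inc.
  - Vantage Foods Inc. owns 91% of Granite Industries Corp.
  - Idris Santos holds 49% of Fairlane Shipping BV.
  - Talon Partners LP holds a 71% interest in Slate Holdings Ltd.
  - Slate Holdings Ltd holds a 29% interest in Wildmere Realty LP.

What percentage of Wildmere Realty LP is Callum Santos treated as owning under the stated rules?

14.99179%

By parent–child attribution (R2), Callum Santos is treated as also owning Idris Santos's interest in Vantage Foods Inc, giving 45% + 55% = 100%.
By parent–child attribution (R2), Callum Santos is treated as also owning Idris Santos's interest in Fairlane Shipping BV, giving 33% + 49% = 82%.
Chain via Vantage Foods Inc. → Granite Industries Corp. → Bluewater Textiles S.p.A. (R1): 100% × 91% × 33% × 19% = 5.7057% of Wildmere Realty LP.
Chain via Fairlane Shipping BV → Talon Partners LP → Slate Holdings Ltd (R1): 82% × 55% × 71% × 29% = 9.28609% of Wildmere Realty LP.
Aggregating (R3): 5.7057% + 9.28609% = 14.99179%.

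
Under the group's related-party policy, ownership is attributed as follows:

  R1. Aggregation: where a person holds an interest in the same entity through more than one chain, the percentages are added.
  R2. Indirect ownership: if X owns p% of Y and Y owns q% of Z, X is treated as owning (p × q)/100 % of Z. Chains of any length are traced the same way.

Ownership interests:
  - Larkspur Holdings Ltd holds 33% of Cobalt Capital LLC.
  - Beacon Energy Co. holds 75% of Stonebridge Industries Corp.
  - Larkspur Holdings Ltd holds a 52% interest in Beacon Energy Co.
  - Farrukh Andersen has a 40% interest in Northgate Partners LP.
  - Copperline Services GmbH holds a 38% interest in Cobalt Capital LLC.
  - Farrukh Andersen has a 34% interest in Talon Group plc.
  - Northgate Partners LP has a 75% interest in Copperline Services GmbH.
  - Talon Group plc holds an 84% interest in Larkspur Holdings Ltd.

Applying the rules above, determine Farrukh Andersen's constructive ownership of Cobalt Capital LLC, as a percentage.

Chain via Northgate Partners LP → Copperline Services GmbH (R2): 40% × 75% × 38% = 11.4% of Cobalt Capital LLC.
Chain via Talon Group plc → Larkspur Holdings Ltd (R2): 34% × 84% × 33% = 9.4248% of Cobalt Capital LLC.
Aggregating (R1): 11.4% + 9.4248% = 20.8248%.

20.8248%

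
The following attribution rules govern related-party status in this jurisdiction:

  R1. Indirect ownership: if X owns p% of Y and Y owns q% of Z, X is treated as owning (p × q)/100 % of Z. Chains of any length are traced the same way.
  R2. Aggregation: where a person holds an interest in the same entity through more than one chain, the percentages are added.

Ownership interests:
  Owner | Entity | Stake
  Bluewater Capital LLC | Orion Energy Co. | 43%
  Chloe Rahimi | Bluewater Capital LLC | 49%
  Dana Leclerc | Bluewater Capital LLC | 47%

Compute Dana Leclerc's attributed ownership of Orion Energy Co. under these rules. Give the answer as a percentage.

Chain via Bluewater Capital LLC (R1): 47% × 43% = 20.21% of Orion Energy Co.

20.21%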